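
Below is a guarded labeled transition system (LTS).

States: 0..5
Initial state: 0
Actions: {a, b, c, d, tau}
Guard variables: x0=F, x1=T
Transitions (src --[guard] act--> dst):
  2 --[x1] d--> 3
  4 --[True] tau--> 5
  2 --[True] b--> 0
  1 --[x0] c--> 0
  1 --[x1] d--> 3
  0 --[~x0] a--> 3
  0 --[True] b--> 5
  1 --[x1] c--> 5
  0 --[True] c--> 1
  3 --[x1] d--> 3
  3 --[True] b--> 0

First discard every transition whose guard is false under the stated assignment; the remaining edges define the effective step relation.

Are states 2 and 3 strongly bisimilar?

Answer: BISIMILAR

Analysis:
Refine partition for ~:
  π0 = {{0,1,2,3,4,5}}
  π1 = {{0},{1},{2,3},{4},{5}}
5 equivalence class(es) (converged in 2)
2∈{2,3}, 3∈{2,3}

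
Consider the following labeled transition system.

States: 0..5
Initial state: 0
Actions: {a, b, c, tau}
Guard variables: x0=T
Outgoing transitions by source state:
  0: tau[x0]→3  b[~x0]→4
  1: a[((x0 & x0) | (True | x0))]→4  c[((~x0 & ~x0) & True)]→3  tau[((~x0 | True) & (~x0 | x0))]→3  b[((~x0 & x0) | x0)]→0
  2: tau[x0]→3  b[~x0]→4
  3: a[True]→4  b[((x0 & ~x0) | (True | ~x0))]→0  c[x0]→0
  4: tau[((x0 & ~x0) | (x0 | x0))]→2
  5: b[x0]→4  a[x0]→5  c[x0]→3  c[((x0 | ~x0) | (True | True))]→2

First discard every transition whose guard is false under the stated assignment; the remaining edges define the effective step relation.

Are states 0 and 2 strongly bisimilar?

Answer: BISIMILAR

Trace:
Refine partition for ~:
  π0 = {{0,1,2,3,4,5}}
  π1 = {{0,2,4},{1},{3,5}}
  π2 = {{0,2},{1},{3},{4},{5}}
stable after 3 split(s): 5 block(s)
0∈{0,2}, 2∈{0,2}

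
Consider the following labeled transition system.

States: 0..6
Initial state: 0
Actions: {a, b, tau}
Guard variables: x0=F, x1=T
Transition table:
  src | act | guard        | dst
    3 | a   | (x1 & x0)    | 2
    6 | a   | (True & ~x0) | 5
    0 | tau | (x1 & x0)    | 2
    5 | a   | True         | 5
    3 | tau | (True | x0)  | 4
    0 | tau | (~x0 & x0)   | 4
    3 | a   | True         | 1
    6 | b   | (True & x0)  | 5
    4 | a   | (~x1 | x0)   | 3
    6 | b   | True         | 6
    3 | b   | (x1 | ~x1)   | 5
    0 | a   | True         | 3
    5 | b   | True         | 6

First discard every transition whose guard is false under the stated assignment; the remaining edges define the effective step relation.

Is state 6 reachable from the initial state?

8 transition(s) survive guard evaluation.
depth 0: {0}
depth 1: {3}  total {0,3}
depth 2: {1,4,5}  total {0,1,3,4,5}
depth 3: {6}  total {0,1,3,4,5,6}
Reach set: {0,1,3,4,5,6}
trace reaching 6: a·b·b

Answer: REACHABLE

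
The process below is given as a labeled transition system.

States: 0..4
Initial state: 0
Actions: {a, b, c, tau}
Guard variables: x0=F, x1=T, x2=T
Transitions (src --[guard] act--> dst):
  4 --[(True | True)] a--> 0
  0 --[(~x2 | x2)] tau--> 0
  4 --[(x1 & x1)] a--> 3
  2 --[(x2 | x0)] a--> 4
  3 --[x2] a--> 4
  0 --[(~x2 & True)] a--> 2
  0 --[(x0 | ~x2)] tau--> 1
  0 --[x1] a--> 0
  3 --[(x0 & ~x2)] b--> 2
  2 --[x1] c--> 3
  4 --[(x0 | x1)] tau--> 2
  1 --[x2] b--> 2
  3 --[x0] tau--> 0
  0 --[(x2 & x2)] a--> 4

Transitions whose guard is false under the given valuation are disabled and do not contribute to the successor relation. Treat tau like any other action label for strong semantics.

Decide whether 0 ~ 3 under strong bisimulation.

Answer: NOT BISIMILAR

Analysis:
Refine partition for ~:
  round 0: {{0,1,2,3,4}}
  round 1: {{0,4},{1},{2},{3}}
  round 2: {{0},{1},{2},{3},{4}}
Fixed point at round 3; 5 class(es).
0∈{0}, 3∈{3}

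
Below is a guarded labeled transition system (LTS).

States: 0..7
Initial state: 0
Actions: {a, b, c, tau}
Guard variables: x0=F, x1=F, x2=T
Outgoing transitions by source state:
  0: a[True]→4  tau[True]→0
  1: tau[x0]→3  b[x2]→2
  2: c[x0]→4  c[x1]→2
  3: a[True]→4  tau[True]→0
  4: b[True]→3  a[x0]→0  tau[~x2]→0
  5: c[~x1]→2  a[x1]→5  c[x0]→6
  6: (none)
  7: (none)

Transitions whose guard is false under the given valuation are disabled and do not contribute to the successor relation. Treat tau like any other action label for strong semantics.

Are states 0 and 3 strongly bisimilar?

Answer: BISIMILAR

Trace:
Bisimulation quotient by refinement:
  P[0] = {{0,1,2,3,4,5,6,7}}
  P[1] = {{0,3},{1,4},{2,6,7},{5}}
  P[2] = {{0,3},{1},{2,6,7},{4},{5}}
5 equivalence class(es) (converged in 3)
0∈{0,3}, 3∈{0,3}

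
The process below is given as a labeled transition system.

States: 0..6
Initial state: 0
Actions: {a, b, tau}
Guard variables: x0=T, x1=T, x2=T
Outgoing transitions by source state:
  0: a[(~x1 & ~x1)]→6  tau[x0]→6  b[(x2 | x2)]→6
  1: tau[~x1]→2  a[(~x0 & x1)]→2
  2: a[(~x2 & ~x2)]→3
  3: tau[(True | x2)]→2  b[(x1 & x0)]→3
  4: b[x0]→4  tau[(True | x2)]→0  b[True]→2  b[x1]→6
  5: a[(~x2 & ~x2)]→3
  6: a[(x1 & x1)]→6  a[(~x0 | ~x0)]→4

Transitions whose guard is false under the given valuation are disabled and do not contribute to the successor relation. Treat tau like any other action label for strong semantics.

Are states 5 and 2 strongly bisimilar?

Answer: BISIMILAR

Working:
Bisimulation quotient by refinement:
  P[0] = {{0,1,2,3,4,5,6}}
  P[1] = {{0,3,4},{1,2,5},{6}}
  P[2] = {{0},{1,2,5},{3},{4},{6}}
stable after 3 split(s): 5 block(s)
[5]={1,2,5}  [2]={1,2,5}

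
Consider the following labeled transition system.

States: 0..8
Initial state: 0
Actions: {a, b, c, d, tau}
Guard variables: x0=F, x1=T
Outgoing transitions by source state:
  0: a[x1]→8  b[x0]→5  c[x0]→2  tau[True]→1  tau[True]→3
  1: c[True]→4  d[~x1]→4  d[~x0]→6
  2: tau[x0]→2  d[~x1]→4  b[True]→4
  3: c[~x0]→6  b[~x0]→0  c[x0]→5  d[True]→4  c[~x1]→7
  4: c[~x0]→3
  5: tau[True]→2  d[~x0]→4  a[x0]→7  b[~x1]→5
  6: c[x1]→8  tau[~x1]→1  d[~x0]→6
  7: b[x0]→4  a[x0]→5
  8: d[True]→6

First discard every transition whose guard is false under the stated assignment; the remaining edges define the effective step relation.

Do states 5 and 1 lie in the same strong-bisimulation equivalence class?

Compute ~ classes (split until stable):
  P[0] = {{0,1,2,3,4,5,6,7,8}}
  P[1] = {{0},{1,6},{2},{3},{4},{5},{7},{8}}
  P[2] = {{0},{1},{2},{3},{4},{5},{6},{7},{8}}
9 equivalence class(es) (converged in 3)
class of 5: {5}; class of 1: {1}

Answer: NOT BISIMILAR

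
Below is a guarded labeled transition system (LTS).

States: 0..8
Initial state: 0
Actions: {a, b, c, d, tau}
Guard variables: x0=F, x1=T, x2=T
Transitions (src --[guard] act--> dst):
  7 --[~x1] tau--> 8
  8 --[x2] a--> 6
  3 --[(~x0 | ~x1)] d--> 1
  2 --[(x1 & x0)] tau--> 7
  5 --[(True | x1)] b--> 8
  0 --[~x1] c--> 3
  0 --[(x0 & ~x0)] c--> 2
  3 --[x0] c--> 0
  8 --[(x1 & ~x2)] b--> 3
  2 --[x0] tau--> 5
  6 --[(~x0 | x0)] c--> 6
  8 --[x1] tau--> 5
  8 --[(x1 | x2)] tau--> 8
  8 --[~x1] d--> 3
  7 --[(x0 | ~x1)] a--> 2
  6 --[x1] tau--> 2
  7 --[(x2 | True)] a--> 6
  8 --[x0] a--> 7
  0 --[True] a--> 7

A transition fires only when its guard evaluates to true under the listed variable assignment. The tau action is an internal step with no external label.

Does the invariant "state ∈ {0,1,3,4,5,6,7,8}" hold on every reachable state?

Answer: INVARIANT VIOLATED at state 2

Working:
Safe = {0,1,3,4,5,6,7,8}
R = {0,2,6,7}
  0: ok
  2: outside
  6: ok
  7: ok
reach 2 via a·a·tau — violates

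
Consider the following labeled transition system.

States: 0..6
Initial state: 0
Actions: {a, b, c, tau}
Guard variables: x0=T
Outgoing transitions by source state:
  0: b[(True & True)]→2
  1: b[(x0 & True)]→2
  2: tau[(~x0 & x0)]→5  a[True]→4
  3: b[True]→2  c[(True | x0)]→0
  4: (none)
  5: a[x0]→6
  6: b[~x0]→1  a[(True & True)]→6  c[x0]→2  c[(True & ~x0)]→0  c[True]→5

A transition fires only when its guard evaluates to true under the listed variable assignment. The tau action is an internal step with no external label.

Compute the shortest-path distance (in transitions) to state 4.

Breadth-first toward 4:
  L0 = {0}
  L1 = {2}
  L2 = {4}
first hit 4 at d=2 via b·a

Answer: 2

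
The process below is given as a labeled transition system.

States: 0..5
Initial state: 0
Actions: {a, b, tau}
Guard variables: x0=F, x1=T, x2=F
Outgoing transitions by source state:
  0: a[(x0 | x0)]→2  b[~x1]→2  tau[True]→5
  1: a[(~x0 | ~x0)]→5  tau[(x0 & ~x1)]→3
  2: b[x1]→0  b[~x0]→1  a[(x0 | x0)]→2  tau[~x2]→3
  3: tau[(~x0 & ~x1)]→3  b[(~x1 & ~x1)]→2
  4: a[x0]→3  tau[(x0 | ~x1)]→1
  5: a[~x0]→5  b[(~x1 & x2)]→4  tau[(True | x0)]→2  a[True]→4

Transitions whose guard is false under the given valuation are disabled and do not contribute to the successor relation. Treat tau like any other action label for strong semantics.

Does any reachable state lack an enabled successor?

Answer: DEADLOCK at state 3

Analysis:
R = {0,1,2,3,4,5}
  0: tau→5  [1 exit(s)]
  1: a→5  [1 exit(s)]
  2: b→0  b→1  tau→3  [3 exit(s)]
  3: ∅  [deadlock]
  4: ∅  [deadlock]
  5: a→4  a→5  tau→2  [3 exit(s)]
witness 3: tau·tau·tau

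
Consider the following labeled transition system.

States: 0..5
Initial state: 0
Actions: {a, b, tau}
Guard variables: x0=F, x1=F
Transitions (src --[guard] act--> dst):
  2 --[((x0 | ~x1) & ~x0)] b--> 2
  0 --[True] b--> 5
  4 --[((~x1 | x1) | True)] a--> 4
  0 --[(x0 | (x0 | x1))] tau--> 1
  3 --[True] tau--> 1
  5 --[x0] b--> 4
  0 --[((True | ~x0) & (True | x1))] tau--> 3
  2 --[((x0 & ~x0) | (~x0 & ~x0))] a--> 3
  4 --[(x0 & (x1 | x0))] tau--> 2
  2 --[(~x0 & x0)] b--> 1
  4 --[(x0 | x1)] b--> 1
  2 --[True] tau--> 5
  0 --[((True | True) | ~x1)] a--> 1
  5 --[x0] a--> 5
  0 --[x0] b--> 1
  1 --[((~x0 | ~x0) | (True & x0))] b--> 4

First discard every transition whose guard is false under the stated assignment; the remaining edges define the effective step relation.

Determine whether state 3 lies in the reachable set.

Answer: REACHABLE

Working:
9 transition(s) survive guard evaluation.
Layer 0: {0}
Layer 1: {1,3,5}  now seen {0,1,3,5}
Layer 2: {4}  now seen {0,1,3,4,5}
Reachable = {0,1,3,4,5}
trace reaching 3: tau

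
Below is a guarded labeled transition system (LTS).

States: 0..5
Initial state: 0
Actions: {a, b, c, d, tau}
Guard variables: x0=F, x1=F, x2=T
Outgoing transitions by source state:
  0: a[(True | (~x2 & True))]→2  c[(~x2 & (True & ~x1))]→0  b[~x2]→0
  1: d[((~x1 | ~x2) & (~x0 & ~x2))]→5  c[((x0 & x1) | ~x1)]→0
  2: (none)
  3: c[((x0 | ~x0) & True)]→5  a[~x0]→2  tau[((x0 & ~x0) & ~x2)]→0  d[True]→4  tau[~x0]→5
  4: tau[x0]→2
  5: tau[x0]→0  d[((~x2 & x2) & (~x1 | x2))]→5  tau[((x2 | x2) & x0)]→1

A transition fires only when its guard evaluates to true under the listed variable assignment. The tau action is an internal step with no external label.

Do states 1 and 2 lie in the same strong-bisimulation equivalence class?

Compute ~ classes (split until stable):
  P[0] = {{0,1,2,3,4,5}}
  P[1] = {{0},{1},{2,4,5},{3}}
4 equivalence class(es) (converged in 2)
class of 1: {1}; class of 2: {2,4,5}

Answer: NOT BISIMILAR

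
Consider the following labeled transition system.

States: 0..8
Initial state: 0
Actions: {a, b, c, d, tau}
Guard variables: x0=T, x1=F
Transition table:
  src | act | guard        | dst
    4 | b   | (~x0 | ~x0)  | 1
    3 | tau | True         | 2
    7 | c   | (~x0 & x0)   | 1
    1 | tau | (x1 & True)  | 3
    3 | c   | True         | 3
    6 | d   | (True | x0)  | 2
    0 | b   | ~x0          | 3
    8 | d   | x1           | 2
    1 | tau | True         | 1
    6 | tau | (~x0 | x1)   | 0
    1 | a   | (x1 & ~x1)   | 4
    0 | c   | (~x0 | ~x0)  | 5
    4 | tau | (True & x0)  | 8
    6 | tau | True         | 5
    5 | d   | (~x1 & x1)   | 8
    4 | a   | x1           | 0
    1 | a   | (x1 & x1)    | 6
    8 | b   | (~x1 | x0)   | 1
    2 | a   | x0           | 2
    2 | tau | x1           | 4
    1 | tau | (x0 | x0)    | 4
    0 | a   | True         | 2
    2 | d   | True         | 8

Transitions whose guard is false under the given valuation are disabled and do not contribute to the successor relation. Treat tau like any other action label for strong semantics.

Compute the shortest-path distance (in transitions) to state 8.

Answer: 2

Analysis:
Breadth-first toward 8:
  L0 = {0}
  L1 = {2}
  L2 = {8}
8 enters at depth 2; path a·d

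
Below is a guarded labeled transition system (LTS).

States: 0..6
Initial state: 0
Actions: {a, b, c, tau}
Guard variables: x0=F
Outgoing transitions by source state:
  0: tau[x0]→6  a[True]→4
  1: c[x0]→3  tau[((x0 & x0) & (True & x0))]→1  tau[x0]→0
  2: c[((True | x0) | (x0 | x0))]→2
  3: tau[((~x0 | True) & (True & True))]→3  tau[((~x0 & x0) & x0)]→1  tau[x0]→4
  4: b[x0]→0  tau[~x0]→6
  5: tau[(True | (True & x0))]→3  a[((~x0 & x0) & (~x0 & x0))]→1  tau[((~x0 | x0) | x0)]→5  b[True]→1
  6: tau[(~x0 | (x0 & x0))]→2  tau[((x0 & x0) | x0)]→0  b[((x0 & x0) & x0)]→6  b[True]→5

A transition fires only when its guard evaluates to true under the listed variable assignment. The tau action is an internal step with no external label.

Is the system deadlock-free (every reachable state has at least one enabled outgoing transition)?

R = {0,1,2,3,4,5,6}
  0: a→4  [deg 1]
  1: ∅  [STUCK]
  2: c→2  [deg 1]
  3: tau→3  [deg 1]
  4: tau→6  [deg 1]
  5: b→1  tau→3  tau→5  [deg 3]
  6: b→5  tau→2  [deg 2]
trace reaching 1: a·tau·b·b

Answer: DEADLOCK at state 1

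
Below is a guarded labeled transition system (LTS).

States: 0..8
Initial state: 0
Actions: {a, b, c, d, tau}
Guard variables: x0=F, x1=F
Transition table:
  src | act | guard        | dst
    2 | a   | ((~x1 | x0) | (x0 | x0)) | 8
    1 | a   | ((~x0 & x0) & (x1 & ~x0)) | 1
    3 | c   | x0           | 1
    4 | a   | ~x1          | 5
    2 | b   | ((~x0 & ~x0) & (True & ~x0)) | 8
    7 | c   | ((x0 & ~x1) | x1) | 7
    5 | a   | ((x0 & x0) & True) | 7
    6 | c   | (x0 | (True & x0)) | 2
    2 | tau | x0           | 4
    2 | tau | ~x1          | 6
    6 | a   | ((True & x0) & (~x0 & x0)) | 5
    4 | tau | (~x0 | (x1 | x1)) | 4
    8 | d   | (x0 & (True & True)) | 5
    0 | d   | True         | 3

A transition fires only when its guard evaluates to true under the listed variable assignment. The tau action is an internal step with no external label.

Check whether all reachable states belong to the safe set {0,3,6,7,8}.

Inv-set: {0,3,6,7,8}
R = {0,3}
  0: ok
  3: ok

Answer: INVARIANT HOLDS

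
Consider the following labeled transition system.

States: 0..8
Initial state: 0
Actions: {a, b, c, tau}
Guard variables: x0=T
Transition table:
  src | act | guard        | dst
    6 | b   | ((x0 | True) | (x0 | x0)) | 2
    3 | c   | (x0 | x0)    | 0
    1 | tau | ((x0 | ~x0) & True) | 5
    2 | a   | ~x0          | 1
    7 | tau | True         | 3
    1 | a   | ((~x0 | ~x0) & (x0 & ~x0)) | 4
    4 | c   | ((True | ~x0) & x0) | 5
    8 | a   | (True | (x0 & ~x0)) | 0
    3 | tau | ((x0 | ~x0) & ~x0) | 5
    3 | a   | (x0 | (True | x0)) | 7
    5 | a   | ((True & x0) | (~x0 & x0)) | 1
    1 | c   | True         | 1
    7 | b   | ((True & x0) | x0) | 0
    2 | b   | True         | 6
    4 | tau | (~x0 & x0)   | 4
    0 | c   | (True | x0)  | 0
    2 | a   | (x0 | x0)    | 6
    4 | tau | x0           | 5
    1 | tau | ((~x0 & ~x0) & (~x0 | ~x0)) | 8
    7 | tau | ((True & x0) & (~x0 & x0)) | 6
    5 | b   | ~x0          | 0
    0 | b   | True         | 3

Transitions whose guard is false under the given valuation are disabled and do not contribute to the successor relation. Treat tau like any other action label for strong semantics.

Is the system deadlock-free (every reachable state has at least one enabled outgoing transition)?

Answer: DEADLOCK-FREE

Working:
Reach set: {0,3,7}
  0: b→3  c→0  [deg 2]
  3: a→7  c→0  [deg 2]
  7: b→0  tau→3  [deg 2]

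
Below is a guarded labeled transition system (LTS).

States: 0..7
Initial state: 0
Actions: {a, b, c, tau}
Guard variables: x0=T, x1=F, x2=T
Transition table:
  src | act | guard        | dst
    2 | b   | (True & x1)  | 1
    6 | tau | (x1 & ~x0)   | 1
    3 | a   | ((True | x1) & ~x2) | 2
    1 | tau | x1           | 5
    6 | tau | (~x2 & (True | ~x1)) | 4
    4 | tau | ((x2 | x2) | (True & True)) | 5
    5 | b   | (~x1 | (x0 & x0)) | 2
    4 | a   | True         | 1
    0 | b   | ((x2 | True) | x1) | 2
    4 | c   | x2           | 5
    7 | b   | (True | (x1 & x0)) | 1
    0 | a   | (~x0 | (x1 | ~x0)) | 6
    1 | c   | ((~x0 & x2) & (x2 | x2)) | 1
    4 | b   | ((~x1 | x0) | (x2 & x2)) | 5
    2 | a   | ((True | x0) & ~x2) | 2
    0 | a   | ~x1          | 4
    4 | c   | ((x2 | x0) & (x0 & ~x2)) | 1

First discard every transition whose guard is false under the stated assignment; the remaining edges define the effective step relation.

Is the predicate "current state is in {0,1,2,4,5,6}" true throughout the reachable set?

Inv-set: {0,1,2,4,5,6}
Reachable = {0,1,2,4,5}
  0: ✓
  1: ✓
  2: ✓
  4: ✓
  5: ✓

Answer: INVARIANT HOLDS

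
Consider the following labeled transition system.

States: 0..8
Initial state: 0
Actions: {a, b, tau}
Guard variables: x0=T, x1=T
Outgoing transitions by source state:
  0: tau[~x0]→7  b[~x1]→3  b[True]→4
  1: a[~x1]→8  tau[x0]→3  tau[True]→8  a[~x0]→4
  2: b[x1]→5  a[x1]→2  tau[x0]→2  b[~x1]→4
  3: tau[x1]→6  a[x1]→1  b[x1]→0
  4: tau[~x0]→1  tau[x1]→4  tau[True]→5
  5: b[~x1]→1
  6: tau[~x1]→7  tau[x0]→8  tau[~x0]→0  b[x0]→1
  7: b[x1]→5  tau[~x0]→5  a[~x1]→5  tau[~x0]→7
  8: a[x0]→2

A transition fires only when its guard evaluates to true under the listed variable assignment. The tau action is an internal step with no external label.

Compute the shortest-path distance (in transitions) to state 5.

BFS to 5:
  Layer 0: {0}
  Layer 1: {4}
  Layer 2: {5}
5 enters at depth 2; path b·tau

Answer: 2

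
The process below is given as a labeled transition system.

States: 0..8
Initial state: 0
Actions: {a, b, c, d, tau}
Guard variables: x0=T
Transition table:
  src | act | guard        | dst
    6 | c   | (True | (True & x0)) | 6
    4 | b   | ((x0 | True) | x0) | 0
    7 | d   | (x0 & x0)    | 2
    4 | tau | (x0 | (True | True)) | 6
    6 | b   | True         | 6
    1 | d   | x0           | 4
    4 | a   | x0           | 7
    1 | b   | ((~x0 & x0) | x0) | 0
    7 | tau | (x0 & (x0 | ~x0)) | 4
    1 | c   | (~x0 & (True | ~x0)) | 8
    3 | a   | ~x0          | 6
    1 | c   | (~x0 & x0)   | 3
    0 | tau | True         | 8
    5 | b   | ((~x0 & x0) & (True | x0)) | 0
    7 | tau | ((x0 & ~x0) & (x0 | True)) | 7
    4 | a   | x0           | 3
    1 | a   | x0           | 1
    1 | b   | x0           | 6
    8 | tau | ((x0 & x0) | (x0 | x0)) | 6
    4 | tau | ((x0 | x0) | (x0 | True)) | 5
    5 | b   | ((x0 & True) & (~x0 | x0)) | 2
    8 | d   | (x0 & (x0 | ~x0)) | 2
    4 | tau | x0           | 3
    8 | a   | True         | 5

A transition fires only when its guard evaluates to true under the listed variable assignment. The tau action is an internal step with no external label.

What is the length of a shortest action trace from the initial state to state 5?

Answer: 2

Working:
Layered search for 5:
  depth 0: {0}
  depth 1: {8}
  depth 2: {2,5,6}
5 enters at depth 2; path tau·a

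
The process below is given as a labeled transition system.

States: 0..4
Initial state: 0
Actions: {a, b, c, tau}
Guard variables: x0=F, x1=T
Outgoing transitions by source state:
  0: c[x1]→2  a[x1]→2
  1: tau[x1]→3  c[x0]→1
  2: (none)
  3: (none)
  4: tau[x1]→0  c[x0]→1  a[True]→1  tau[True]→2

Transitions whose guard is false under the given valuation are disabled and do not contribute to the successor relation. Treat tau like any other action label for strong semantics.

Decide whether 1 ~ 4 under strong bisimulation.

Answer: NOT BISIMILAR

Analysis:
Bisimulation quotient by refinement:
  round 0: {{0,1,2,3,4}}
  round 1: {{0},{1},{2,3},{4}}
stable after 2 split(s): 4 block(s)
class of 1: {1}; class of 4: {4}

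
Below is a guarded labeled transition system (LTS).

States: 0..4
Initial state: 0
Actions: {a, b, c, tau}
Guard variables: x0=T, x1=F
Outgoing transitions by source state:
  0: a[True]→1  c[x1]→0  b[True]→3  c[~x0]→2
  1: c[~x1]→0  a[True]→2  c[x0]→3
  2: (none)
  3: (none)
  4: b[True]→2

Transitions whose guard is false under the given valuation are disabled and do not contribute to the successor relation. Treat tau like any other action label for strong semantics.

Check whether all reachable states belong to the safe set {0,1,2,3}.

Answer: INVARIANT HOLDS

Working:
Allowed set {0,1,2,3}
R = {0,1,2,3}
  0: safe
  1: safe
  2: safe
  3: safe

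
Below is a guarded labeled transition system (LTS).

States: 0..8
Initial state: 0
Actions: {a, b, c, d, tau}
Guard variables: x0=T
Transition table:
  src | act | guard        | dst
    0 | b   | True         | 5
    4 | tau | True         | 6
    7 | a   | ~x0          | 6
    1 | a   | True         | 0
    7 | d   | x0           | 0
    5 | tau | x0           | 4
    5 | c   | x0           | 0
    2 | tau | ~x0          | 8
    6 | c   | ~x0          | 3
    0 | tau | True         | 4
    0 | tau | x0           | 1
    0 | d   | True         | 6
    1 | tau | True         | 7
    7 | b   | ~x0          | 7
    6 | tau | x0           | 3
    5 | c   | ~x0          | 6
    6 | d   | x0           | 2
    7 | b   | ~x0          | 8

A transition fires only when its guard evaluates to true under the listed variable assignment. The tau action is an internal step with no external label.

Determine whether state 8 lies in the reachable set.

Guard filter leaves 12 enabled edge(s).
depth 0: {0}
depth 1: {1,4,5,6}  total {0,1,4,5,6}
depth 2: {2,3,7}  total {0,1,2,3,4,5,6,7}
R = {0,1,2,3,4,5,6,7}

Answer: UNREACHABLE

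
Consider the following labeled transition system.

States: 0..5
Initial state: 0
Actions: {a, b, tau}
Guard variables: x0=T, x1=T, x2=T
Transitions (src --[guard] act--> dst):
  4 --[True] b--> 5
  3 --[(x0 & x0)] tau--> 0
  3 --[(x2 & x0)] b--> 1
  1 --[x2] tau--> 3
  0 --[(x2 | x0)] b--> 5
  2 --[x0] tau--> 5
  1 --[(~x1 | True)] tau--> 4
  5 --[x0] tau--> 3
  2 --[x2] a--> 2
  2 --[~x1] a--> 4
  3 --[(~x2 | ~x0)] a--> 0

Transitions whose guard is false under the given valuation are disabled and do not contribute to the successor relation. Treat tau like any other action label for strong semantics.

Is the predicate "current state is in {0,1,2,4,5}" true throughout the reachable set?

Answer: INVARIANT VIOLATED at state 3

Working:
Allowed set {0,1,2,4,5}
Reach set: {0,1,3,4,5}
  0: safe
  1: safe
  3: VIOLATES
  4: safe
  5: safe
counterexample path to 3: b·tau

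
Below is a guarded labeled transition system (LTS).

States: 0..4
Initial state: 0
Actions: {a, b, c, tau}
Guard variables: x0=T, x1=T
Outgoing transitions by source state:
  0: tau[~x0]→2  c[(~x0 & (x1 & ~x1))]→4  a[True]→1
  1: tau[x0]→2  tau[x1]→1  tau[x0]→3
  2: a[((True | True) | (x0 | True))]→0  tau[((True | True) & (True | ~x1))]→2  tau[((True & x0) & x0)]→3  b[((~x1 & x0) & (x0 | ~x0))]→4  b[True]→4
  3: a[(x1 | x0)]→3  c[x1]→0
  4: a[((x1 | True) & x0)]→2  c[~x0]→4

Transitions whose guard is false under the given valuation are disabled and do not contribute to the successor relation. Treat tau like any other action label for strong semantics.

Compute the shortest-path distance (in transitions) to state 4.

Breadth-first toward 4:
  Layer 0: {0}
  Layer 1: {1}
  Layer 2: {2,3}
  Layer 3: {4}
4 enters at depth 3; path a·tau·b

Answer: 3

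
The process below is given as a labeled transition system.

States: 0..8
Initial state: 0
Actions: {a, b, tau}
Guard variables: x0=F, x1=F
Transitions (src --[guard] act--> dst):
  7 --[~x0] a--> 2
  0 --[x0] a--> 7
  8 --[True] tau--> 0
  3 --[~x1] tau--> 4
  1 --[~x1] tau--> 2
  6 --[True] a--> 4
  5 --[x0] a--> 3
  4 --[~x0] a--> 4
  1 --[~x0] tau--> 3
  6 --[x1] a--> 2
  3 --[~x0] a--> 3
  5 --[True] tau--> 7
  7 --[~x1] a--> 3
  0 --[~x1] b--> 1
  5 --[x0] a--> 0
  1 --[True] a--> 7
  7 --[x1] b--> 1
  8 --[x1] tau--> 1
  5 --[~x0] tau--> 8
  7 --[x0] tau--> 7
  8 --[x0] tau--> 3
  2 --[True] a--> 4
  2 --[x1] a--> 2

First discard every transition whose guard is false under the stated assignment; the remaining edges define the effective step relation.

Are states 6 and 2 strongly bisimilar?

Refine partition for ~:
  π0 = {{0,1,2,3,4,5,6,7,8}}
  π1 = {{0},{1,3},{2,4,6,7},{5,8}}
  π2 = {{0},{1},{2,4,6},{3},{5},{7},{8}}
stable after 3 split(s): 7 block(s)
6∈{2,4,6}, 2∈{2,4,6}

Answer: BISIMILAR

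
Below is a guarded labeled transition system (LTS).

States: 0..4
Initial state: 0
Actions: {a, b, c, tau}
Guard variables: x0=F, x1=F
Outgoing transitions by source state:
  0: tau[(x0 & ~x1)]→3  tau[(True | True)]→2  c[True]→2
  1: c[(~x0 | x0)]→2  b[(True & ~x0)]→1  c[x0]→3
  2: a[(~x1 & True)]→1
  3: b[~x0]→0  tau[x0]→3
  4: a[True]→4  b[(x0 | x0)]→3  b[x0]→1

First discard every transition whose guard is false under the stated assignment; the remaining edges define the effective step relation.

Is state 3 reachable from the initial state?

Answer: UNREACHABLE

Working:
Guard filter leaves 7 enabled edge(s).
L0 = {0}
L1 = {2}  now seen {0,2}
L2 = {1}  now seen {0,1,2}
R = {0,1,2}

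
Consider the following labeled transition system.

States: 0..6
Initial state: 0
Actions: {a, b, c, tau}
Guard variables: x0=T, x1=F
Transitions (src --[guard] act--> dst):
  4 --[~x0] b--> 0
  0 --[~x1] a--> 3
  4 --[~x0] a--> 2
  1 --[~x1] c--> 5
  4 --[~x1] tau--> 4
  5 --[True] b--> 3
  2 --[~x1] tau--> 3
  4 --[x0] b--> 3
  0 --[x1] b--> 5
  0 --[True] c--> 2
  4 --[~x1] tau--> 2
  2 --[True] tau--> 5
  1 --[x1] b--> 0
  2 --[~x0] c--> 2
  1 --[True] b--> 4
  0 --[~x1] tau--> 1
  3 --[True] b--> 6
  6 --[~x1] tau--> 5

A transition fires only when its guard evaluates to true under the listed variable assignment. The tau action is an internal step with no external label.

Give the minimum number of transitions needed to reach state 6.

BFS to 6:
  Layer 0: {0}
  Layer 1: {1,2,3}
  Layer 2: {4,5,6}
depth(6)=2, e.g. a·b

Answer: 2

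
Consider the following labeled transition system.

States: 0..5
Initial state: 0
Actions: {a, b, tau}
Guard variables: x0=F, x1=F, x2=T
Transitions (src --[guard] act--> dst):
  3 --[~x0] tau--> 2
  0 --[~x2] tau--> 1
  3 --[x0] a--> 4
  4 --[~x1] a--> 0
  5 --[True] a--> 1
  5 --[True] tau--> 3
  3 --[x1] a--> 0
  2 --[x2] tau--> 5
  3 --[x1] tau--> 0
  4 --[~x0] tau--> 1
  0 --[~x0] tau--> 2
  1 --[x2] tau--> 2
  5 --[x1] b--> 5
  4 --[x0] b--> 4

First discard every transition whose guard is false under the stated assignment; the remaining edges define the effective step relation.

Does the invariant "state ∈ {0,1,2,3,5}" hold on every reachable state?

Allowed set {0,1,2,3,5}
Reach set: {0,1,2,3,5}
  0: ✓
  1: ✓
  2: ✓
  3: ✓
  5: ✓

Answer: INVARIANT HOLDS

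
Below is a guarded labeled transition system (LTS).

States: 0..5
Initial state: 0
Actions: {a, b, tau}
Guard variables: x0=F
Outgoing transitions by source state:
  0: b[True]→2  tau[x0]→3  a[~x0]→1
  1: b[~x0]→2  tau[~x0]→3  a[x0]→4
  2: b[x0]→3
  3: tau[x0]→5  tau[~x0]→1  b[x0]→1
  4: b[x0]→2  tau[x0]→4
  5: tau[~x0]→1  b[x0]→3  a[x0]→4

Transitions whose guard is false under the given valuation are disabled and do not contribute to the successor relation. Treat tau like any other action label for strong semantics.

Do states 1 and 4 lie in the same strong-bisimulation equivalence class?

Refine partition for ~:
  π0 = {{0,1,2,3,4,5}}
  π1 = {{0},{1},{2,4},{3,5}}
4 equivalence class(es) (converged in 2)
class of 1: {1}; class of 4: {2,4}

Answer: NOT BISIMILAR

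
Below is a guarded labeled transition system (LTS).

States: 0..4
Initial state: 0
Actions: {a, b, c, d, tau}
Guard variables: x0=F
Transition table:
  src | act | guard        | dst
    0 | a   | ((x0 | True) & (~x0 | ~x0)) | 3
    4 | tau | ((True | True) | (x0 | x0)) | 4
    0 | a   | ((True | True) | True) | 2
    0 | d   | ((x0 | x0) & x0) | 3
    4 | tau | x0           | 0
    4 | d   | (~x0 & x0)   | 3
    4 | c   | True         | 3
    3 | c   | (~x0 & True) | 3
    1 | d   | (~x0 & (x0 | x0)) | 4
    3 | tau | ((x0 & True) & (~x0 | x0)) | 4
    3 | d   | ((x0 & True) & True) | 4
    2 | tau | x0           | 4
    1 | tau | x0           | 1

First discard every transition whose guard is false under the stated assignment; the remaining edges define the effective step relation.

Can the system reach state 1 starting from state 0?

Answer: UNREACHABLE

Working:
5 transition(s) survive guard evaluation.
depth 0: {0}
depth 1: {2,3}  total {0,2,3}
Reachable = {0,2,3}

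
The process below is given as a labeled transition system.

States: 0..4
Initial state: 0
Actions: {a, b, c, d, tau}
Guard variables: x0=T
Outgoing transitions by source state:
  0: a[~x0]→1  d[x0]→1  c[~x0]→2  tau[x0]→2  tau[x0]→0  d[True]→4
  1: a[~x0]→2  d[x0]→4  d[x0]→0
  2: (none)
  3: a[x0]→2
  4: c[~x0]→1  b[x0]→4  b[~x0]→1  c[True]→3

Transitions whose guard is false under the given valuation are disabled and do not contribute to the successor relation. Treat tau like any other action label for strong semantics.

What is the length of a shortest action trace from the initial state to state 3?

Layered search for 3:
  depth 0: {0}
  depth 1: {1,2,4}
  depth 2: {3}
3 enters at depth 2; path d·c

Answer: 2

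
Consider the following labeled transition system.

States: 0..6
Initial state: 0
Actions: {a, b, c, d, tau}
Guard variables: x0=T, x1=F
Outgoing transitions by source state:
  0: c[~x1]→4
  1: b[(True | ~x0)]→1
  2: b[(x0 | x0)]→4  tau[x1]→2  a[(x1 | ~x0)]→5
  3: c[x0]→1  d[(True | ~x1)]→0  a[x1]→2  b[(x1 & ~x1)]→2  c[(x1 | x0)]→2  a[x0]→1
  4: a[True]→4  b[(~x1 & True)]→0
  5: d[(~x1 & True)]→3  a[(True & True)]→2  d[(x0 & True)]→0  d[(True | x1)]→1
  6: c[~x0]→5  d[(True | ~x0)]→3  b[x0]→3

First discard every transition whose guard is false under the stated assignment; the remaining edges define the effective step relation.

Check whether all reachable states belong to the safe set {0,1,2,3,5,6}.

Answer: INVARIANT VIOLATED at state 4

Analysis:
Allowed set {0,1,2,3,5,6}
R = {0,4}
  0: ✓
  4: VIOLATES
reach 4 via c — violates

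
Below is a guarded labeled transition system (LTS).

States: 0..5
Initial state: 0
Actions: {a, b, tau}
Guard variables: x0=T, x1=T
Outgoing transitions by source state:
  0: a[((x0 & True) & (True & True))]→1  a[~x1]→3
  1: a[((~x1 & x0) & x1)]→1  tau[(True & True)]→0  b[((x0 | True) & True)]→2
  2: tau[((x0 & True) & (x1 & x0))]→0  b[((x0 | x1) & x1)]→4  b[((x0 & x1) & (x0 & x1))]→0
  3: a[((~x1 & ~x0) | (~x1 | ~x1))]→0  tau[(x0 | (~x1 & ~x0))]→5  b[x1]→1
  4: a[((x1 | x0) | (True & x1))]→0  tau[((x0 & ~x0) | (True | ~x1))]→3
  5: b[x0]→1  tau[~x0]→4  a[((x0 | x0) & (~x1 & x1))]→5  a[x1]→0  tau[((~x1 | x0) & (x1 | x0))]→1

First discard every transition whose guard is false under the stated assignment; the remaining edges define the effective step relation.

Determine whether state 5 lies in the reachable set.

13 transition(s) survive guard evaluation.
L0 = {0}
L1 = {1}  total {0,1}
L2 = {2}  total {0,1,2}
L3 = {4}  total {0,1,2,4}
L4 = {3}  total {0,1,2,3,4}
L5 = {5}  total {0,1,2,3,4,5}
Reachable = {0,1,2,3,4,5}
witness 5: a·b·b·tau·tau

Answer: REACHABLE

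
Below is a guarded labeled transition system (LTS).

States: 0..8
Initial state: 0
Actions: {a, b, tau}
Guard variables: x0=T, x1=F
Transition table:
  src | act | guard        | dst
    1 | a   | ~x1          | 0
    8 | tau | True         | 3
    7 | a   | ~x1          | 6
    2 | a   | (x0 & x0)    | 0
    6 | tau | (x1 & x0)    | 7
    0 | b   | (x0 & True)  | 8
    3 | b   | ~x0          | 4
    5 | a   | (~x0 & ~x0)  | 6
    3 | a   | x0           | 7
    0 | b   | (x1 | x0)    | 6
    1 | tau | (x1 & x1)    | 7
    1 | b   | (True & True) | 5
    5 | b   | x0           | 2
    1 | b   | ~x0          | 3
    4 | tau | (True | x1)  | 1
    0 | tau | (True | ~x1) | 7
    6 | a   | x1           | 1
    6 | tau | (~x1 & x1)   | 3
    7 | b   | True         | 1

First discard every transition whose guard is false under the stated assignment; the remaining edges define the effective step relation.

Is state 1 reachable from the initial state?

After dropping false guards: 12 live edges.
Layer 0: {0}
Layer 1: {6,7,8}  now seen {0,6,7,8}
Layer 2: {1,3}  now seen {0,1,3,6,7,8}
Layer 3: {5}  now seen {0,1,3,5,6,7,8}
Layer 4: {2}  now seen {0,1,2,3,5,6,7,8}
R = {0,1,2,3,5,6,7,8}
trace reaching 1: tau·b

Answer: REACHABLE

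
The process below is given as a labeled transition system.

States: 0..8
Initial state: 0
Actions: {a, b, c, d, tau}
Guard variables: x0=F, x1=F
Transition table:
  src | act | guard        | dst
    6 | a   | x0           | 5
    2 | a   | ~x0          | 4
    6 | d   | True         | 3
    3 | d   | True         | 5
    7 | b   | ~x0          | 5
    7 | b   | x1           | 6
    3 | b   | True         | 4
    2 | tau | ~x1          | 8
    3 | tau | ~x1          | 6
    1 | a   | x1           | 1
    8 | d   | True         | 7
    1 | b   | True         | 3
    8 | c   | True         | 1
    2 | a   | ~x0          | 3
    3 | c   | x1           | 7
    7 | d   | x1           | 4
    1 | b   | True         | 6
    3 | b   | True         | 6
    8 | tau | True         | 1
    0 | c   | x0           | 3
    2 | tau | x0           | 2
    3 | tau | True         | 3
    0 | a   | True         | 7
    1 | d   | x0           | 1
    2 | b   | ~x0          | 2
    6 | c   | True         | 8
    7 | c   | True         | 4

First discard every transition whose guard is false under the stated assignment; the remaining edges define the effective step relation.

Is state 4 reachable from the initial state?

19 transition(s) survive guard evaluation.
depth 0: {0}
depth 1: {7}  cumulative {0,7}
depth 2: {4,5}  cumulative {0,4,5,7}
R = {0,4,5,7}
trace reaching 4: a·c

Answer: REACHABLE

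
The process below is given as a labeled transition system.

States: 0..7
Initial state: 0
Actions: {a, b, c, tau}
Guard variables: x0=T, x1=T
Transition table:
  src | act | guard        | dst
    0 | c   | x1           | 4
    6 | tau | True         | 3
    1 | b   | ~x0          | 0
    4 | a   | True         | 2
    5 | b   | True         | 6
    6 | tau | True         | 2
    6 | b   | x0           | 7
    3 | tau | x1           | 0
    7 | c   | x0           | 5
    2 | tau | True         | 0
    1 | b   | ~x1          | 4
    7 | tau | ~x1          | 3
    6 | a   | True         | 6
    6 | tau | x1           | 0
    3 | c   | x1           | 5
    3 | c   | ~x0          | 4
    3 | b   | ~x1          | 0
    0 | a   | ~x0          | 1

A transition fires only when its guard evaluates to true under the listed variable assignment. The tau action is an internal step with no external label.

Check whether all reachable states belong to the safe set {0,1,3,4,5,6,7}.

Inv-set: {0,1,3,4,5,6,7}
Reachable = {0,2,4}
  0: ok
  2: outside
  4: ok
witness against invariant: c·a → 2

Answer: INVARIANT VIOLATED at state 2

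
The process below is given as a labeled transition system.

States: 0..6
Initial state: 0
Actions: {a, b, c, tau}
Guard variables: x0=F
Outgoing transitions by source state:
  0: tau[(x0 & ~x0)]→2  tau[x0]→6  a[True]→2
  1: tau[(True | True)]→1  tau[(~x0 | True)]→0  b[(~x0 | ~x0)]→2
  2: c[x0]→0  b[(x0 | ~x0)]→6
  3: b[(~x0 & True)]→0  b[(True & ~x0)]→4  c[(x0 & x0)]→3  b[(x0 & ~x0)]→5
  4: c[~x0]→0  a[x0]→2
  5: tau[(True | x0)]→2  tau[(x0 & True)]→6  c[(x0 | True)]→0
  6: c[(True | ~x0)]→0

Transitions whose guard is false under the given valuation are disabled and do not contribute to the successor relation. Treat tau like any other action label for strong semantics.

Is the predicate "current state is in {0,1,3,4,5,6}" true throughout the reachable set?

Safe = {0,1,3,4,5,6}
Reachable = {0,2,6}
  0: safe
  2: outside
  6: safe
witness against invariant: a → 2

Answer: INVARIANT VIOLATED at state 2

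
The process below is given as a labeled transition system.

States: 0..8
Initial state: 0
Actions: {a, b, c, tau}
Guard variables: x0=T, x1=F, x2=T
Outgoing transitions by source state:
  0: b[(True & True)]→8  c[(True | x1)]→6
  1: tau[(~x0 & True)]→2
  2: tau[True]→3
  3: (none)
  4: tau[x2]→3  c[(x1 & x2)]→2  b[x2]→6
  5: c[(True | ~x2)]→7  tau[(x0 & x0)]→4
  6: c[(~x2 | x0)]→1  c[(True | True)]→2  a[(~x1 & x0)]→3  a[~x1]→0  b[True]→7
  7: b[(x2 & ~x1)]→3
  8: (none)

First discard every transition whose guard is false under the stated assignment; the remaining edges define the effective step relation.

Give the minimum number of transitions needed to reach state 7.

Breadth-first toward 7:
  Layer 0: {0}
  Layer 1: {6,8}
  Layer 2: {1,2,3,7}
first hit 7 at d=2 via c·b

Answer: 2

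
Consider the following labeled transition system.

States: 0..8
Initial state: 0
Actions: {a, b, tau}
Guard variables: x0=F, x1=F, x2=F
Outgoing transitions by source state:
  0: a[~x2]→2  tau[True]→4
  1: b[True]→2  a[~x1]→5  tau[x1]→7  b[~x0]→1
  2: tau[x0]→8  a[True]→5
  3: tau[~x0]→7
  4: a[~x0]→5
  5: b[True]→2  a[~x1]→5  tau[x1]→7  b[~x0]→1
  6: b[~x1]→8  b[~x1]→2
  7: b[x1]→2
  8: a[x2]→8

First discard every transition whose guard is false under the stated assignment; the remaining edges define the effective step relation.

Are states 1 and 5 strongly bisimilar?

Refine partition for ~:
  π0 = {{0,1,2,3,4,5,6,7,8}}
  π1 = {{0},{1,5},{2,4},{3},{6},{7,8}}
6 equivalence class(es) (converged in 2)
1∈{1,5}, 5∈{1,5}

Answer: BISIMILAR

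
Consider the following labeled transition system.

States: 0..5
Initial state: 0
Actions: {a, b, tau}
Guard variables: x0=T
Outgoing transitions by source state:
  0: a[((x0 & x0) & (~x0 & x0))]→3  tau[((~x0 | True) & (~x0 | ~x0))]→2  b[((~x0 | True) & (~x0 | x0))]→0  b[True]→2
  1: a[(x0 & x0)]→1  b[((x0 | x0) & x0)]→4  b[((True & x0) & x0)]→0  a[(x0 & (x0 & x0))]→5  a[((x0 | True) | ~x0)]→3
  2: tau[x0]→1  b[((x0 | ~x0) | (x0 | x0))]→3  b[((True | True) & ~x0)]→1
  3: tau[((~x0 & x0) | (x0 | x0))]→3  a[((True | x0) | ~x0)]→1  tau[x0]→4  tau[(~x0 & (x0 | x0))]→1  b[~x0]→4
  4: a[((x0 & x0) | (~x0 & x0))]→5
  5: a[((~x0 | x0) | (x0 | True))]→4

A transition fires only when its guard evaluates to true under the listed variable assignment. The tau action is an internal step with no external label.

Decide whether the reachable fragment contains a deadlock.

Answer: DEADLOCK-FREE

Analysis:
Reach set: {0,1,2,3,4,5}
  0: b→0  b→2  [deg 2]
  1: a→1  a→3  a→5  b→0  b→4  [deg 5]
  2: b→3  tau→1  [deg 2]
  3: a→1  tau→3  tau→4  [deg 3]
  4: a→5  [deg 1]
  5: a→4  [deg 1]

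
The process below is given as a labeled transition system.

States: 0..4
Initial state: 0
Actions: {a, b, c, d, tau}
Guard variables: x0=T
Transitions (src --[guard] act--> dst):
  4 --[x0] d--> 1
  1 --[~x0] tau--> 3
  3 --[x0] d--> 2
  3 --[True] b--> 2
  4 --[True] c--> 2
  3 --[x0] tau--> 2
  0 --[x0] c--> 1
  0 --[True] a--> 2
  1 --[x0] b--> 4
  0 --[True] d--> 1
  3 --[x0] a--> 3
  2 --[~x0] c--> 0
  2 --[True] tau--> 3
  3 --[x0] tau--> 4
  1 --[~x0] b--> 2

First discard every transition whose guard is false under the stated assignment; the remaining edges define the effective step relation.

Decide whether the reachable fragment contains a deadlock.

Reach set: {0,1,2,3,4}
  0: a→2  c→1  d→1  [deg 3]
  1: b→4  [deg 1]
  2: tau→3  [deg 1]
  3: a→3  b→2  d→2  tau→2  tau→4  [deg 5]
  4: c→2  d→1  [deg 2]

Answer: DEADLOCK-FREE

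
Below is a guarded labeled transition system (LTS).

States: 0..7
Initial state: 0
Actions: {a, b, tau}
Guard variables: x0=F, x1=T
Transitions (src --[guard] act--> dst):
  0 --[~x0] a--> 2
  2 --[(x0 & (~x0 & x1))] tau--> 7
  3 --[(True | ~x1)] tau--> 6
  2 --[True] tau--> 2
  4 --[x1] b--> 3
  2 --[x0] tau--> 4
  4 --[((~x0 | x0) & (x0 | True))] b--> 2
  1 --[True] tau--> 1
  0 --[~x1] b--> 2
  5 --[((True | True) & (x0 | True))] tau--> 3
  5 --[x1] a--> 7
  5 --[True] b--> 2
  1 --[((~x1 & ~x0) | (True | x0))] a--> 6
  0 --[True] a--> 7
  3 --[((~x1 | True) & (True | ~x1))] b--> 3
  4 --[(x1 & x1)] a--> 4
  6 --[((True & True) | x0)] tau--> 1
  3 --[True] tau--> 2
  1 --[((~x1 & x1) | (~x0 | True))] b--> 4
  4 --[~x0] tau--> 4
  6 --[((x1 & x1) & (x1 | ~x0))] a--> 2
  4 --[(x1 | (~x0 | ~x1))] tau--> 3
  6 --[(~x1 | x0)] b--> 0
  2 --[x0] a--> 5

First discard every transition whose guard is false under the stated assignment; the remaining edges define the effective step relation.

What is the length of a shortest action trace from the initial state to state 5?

BFS to 5:
  L0 = {0}
  L1 = {2,7}
5 never appears.

Answer: UNREACHABLE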